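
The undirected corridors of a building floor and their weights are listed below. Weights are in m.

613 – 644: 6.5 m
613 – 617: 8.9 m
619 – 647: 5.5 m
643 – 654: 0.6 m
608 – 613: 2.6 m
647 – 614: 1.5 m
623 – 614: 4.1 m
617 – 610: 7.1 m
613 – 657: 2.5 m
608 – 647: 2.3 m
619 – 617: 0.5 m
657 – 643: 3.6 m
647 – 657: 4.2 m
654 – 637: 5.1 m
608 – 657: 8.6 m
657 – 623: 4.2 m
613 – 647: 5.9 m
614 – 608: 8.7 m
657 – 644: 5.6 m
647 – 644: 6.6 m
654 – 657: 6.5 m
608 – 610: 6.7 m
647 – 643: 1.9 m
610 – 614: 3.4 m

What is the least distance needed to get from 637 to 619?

13.1 m

Enumerating some paths:
637 → 654 → 643 → 657 → 647 → 619: 5.1+0.6+3.6+4.2+5.5 = 19
637 → 654 → 643 → 647 → 614 → 610 → 617 → 619: 5.1+0.6+1.9+1.5+3.4+7.1+0.5 = 20.1
637 → 654 → 643 → 647 → 619: 5.1+0.6+1.9+5.5 = 13.1
The minimum is 13.1 m via 637 → 654 → 643 → 647 → 619.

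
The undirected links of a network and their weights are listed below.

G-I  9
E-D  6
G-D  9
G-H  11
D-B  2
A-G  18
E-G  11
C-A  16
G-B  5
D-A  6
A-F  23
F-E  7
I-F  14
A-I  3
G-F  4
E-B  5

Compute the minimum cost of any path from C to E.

Enumerating some paths:
C - A - I - G - B - E: 16+3+9+5+5 = 38
C - A - D - B - E: 16+6+2+5 = 29
C - A - D - E: 16+6+6 = 28
C - A - I - G - F - E: 16+3+9+4+7 = 39
Cheapest is C - A - D - E at 28.

28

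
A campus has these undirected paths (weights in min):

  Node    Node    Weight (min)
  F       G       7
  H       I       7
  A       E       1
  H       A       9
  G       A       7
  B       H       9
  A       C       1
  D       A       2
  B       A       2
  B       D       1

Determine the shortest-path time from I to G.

23 min

Shortest distances from I:
I: 0
H: 7  (via I)
A: 16  (via H)
B: 16  (via H)
C: 17  (via A)
D: 17  (via B)
E: 17  (via A)
G: 23  (via A)
Shortest route: I → H → A → G = 23 min.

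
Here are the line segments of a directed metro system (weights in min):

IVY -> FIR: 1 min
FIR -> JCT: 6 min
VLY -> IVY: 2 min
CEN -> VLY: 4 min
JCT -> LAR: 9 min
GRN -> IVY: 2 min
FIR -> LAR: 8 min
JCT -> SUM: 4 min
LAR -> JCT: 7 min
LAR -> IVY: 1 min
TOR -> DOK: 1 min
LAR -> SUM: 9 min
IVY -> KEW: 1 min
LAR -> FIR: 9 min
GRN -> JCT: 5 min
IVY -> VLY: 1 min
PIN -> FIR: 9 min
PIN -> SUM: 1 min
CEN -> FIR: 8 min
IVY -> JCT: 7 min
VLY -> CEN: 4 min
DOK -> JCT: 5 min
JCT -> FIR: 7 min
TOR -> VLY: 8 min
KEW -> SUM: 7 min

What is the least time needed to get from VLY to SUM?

10 min

Enumerating some paths:
VLY → IVY → FIR → LAR → SUM: 2+1+8+9 = 20
VLY → IVY → FIR → JCT → SUM: 2+1+6+4 = 13
VLY → IVY → KEW → SUM: 2+1+7 = 10
VLY → IVY → JCT → SUM: 2+7+4 = 13
Cheapest is VLY → IVY → KEW → SUM at 10 min.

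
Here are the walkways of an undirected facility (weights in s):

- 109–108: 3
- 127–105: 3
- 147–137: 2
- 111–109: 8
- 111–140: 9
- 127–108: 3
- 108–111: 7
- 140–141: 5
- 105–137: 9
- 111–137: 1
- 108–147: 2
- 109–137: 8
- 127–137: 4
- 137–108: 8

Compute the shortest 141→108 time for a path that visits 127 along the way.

Best 141 to 127: 141 → 140 → 111 → 137 → 127 costing 19
Shortest 127→108: 127 → 108 = 3
Total via 127: 19 + 3 = 22 s.

22 s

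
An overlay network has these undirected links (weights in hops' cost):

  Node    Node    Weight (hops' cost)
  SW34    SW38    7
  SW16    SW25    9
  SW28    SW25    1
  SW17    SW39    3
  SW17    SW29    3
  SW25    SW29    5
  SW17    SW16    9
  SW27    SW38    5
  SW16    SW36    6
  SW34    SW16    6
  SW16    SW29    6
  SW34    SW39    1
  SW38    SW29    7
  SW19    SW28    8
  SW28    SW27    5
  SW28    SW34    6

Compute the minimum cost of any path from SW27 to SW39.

Enumerating some paths:
SW27–SW28–SW34–SW39: 5+6+1 = 12
SW27–SW38–SW29–SW17–SW39: 5+7+3+3 = 18
SW27–SW28–SW25–SW29–SW17–SW39: 5+1+5+3+3 = 17
SW27–SW38–SW34–SW39: 5+7+1 = 13
The minimum is 12 hops' cost via SW27–SW28–SW34–SW39.

12 hops' cost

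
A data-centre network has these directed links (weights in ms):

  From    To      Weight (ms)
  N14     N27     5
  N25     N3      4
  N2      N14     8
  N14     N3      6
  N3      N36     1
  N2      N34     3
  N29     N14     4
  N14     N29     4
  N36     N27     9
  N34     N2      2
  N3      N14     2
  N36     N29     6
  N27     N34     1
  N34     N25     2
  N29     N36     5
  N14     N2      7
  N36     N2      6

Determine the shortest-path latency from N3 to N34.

Shortest distances from N3:
N3: 0
N36: 1  (via N3)
N14: 2  (via N3)
N29: 6  (via N14)
N2: 7  (via N36)
N27: 7  (via N14)
N34: 8  (via N27)
Shortest route: N3–N14–N27–N34 = 8 ms.

8 ms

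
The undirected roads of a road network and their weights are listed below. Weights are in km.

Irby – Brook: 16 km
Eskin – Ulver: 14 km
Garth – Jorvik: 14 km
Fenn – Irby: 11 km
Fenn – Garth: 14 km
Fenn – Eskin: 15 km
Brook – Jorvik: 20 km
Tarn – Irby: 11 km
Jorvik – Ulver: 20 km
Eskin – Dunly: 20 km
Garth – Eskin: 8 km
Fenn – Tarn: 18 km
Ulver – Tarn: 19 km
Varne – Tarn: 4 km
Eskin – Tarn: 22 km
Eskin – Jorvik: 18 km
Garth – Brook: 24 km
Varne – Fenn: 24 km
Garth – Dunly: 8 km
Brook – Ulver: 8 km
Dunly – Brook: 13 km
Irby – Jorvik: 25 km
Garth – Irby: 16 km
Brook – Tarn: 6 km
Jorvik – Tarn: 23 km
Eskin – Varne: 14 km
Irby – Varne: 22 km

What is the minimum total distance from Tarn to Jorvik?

Candidate routes:
Tarn–Brook–Jorvik: 6+20 = 26
Tarn–Jorvik: 23 = 23
Tarn–Brook–Ulver–Jorvik: 6+8+20 = 34
The minimum is 23 km via Tarn–Jorvik.

23 km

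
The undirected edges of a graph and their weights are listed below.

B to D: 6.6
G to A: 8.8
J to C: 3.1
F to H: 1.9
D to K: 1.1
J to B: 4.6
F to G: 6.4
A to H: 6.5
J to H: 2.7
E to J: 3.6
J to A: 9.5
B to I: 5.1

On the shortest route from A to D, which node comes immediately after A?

H

Enumerating some paths:
A - H - J - B - D: 6.5+2.7+4.6+6.6 = 20.4
A - G - F - H - J - B - D: 8.8+6.4+1.9+2.7+4.6+6.6 = 31
A - J - B - D: 9.5+4.6+6.6 = 20.7
The minimum is 20.4 via A - H - J - B - D.
So from A the first move is to H.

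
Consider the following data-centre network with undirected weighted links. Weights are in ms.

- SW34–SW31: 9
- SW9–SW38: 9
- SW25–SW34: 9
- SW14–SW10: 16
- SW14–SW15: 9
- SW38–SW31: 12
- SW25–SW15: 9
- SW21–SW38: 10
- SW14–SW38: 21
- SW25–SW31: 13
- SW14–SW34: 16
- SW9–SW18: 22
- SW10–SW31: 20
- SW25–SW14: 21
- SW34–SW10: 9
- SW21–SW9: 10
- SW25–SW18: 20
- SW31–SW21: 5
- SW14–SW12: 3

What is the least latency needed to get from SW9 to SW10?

Enumerating some paths:
SW9 - SW21 - SW31 - SW10: 10+5+20 = 35
SW9 - SW21 - SW31 - SW34 - SW10: 10+5+9+9 = 33
The minimum is 33 ms via SW9 - SW21 - SW31 - SW34 - SW10.

33 ms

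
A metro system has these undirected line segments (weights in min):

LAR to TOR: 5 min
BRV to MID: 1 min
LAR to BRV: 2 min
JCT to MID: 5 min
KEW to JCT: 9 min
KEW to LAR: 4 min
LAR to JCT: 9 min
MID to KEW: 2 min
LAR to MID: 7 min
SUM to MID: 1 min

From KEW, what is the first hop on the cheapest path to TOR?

Compare a few routes:
KEW–MID–BRV–LAR–TOR: 2+1+2+5 = 10
KEW–MID–LAR–TOR: 2+7+5 = 14
KEW–LAR–TOR: 4+5 = 9
The minimum is 9 min via KEW–LAR–TOR.
So from KEW the first move is to LAR.

LAR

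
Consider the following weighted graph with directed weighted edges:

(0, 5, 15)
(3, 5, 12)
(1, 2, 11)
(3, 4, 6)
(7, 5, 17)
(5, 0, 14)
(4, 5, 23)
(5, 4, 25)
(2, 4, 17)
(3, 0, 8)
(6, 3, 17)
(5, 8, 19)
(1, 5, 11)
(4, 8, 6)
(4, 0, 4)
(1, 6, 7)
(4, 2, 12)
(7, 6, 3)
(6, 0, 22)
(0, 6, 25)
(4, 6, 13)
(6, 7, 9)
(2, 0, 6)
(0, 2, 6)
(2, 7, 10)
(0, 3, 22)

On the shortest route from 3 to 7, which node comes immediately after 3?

0

Candidate routes:
3–0–2–7: 8+6+10 = 24
3–4–2–7: 6+12+10 = 28
3–4–0–2–7: 6+4+6+10 = 26
The minimum is 24 via 3–0–2–7.
So from 3 the first move is to 0.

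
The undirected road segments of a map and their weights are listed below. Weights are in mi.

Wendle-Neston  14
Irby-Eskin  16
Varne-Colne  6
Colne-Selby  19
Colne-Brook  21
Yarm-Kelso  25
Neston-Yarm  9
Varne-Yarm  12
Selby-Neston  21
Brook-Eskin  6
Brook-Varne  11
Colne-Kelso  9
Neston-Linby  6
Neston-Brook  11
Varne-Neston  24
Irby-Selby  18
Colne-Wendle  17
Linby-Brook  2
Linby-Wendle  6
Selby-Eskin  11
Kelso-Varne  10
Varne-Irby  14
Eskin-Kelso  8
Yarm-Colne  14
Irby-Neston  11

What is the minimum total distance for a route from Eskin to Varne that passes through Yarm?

Best Eskin to Yarm: Eskin → Brook → Linby → Neston → Yarm costing 23
Shortest Yarm→Varne: Yarm → Varne = 12
Total via Yarm: 23 + 12 = 35 mi.

35 mi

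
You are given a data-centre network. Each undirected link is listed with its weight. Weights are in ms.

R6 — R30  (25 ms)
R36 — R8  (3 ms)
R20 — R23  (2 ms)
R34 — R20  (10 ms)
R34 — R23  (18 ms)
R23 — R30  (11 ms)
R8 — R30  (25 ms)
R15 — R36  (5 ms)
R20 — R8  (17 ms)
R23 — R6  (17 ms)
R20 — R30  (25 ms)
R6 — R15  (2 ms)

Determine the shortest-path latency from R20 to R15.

Running Dijkstra from R20:
R20: 0
R23: 2  (via R20)
R34: 10  (via R20)
R30: 13  (via R23)
R8: 17  (via R20)
R6: 19  (via R23)
R36: 20  (via R8)
R15: 21  (via R6)
Shortest route: R20 → R23 → R6 → R15 = 21 ms.

21 ms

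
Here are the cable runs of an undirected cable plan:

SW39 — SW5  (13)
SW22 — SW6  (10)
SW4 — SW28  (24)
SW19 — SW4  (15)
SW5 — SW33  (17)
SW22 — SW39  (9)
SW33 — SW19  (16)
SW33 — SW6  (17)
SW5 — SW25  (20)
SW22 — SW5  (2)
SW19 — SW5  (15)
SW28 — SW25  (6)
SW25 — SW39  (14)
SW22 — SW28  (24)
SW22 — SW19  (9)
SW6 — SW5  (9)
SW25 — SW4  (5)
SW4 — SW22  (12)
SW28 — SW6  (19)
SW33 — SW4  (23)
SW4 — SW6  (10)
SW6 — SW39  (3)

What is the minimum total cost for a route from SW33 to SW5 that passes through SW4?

37

Shortest SW33→SW4: SW33–SW4 = 23
Best SW4 to SW5: SW4–SW22–SW5 costing 14
Total via SW4: 23 + 14 = 37.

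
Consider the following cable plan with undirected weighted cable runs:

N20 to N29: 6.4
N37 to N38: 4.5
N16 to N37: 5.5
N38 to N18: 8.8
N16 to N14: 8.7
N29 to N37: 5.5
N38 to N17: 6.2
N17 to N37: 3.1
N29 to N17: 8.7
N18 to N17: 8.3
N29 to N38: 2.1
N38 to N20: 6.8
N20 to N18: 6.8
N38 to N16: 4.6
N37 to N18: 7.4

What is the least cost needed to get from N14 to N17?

17.3

Enumerating some paths:
N14 → N16 → N38 → N17: 8.7+4.6+6.2 = 19.5
N14 → N16 → N37 → N17: 8.7+5.5+3.1 = 17.3
N14 → N16 → N38 → N37 → N17: 8.7+4.6+4.5+3.1 = 20.9
Cheapest is N14 → N16 → N37 → N17 at 17.3.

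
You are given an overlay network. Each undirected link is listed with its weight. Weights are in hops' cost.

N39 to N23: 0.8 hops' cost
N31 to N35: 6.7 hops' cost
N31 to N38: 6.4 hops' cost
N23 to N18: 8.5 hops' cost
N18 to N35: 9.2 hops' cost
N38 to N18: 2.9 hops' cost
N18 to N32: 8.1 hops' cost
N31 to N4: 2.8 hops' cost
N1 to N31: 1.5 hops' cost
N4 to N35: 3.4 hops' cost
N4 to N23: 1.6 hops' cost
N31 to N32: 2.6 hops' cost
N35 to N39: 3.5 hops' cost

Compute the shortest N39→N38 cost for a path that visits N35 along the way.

15.6 hops' cost

Shortest N39→N35: N39 → N35 = 3.5
Best N35 to N38: N35 → N18 → N38 costing 12.1
Total via N35: 3.5 + 12.1 = 15.6 hops' cost.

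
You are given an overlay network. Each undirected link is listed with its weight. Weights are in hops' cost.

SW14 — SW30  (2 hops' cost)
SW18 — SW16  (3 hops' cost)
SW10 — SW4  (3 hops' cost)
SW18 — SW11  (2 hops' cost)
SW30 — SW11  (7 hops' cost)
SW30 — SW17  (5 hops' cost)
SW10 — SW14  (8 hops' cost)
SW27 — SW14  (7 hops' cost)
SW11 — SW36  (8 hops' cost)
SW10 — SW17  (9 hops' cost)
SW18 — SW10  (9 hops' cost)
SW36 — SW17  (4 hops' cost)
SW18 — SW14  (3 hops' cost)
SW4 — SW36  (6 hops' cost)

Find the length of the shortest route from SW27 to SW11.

12 hops' cost

Shortest distances from SW27:
SW27: 0
SW14: 7  (via SW27)
SW30: 9  (via SW14)
SW18: 10  (via SW14)
SW11: 12  (via SW18)
Shortest route: SW27–SW14–SW18–SW11 = 12 hops' cost.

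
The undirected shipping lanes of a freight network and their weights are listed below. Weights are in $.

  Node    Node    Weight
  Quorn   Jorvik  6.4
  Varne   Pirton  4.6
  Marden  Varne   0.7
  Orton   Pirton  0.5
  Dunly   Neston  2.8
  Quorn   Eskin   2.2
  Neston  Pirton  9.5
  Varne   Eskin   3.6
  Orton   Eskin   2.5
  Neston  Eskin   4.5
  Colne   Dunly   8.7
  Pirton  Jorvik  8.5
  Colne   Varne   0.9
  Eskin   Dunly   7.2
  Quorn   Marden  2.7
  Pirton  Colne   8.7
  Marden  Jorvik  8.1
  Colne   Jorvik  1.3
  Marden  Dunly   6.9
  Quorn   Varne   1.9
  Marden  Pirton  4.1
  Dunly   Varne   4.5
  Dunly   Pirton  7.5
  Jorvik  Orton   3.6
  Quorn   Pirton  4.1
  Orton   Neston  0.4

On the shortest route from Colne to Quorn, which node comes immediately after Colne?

Compare a few routes:
Colne–Varne–Marden–Quorn: 0.9+0.7+2.7 = 4.3
Colne–Varne–Quorn: 0.9+1.9 = 2.8
Colne–Varne–Eskin–Quorn: 0.9+3.6+2.2 = 6.7
The minimum is $2.8 via Colne–Varne–Quorn.
So from Colne the first move is to Varne.

Varne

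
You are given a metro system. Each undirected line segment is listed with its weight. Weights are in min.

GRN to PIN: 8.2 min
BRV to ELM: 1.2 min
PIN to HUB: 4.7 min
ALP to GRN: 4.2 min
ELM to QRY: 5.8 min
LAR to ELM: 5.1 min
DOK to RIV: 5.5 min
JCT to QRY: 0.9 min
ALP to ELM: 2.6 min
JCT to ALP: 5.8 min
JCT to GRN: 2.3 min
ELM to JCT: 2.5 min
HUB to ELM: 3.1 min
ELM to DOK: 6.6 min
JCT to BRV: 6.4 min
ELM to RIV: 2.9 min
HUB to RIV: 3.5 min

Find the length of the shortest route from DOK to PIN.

13.7 min

Shortest distances from DOK:
DOK: 0
RIV: 5.5  (via DOK)
ELM: 6.6  (via DOK)
BRV: 7.8  (via ELM)
HUB: 9  (via RIV)
JCT: 9.1  (via ELM)
ALP: 9.2  (via ELM)
QRY: 10  (via JCT)
GRN: 11.4  (via JCT)
LAR: 11.7  (via ELM)
PIN: 13.7  (via HUB)
Shortest route: DOK–RIV–HUB–PIN = 13.7 min.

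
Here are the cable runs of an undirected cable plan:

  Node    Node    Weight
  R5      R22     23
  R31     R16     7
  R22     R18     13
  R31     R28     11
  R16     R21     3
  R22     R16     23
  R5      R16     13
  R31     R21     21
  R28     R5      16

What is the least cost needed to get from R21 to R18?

39

Running Dijkstra from R21:
R21: 0
R16: 3  (via R21)
R31: 10  (via R16)
R5: 16  (via R16)
R28: 21  (via R31)
R22: 26  (via R16)
R18: 39  (via R22)
Shortest route: R21 → R16 → R22 → R18 = 39.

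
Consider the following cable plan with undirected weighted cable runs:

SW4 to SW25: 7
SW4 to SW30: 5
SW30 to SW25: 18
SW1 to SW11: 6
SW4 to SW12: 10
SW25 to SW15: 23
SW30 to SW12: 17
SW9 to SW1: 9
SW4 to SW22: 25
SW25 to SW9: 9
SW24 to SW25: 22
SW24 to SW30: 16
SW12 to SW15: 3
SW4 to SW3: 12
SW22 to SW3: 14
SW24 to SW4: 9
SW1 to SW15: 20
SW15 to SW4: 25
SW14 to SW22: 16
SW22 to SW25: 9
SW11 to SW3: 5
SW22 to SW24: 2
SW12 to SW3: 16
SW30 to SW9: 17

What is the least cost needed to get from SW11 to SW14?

35

Shortest distances from SW11:
SW11: 0
SW3: 5  (via SW11)
SW1: 6  (via SW11)
SW9: 15  (via SW1)
SW4: 17  (via SW3)
SW22: 19  (via SW3)
SW24: 21  (via SW22)
SW12: 21  (via SW3)
SW30: 22  (via SW4)
SW25: 24  (via SW9)
SW15: 24  (via SW12)
SW14: 35  (via SW22)
Shortest route: SW11–SW3–SW22–SW14 = 35.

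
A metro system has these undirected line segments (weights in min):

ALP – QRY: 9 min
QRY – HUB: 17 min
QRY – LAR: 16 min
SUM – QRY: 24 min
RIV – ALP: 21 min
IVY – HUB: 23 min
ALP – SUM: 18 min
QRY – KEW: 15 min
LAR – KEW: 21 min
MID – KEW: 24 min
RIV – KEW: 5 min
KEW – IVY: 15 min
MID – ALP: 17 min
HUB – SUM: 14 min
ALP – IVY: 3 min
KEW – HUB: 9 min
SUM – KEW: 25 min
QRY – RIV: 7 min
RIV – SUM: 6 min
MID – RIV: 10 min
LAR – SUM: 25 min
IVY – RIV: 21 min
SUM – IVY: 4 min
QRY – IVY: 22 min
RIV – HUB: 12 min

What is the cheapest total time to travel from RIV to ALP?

13 min

Running Dijkstra from RIV:
RIV: 0
KEW: 5  (via RIV)
SUM: 6  (via RIV)
QRY: 7  (via RIV)
MID: 10  (via RIV)
IVY: 10  (via SUM)
HUB: 12  (via RIV)
ALP: 13  (via IVY)
Shortest route: RIV → SUM → IVY → ALP = 13 min.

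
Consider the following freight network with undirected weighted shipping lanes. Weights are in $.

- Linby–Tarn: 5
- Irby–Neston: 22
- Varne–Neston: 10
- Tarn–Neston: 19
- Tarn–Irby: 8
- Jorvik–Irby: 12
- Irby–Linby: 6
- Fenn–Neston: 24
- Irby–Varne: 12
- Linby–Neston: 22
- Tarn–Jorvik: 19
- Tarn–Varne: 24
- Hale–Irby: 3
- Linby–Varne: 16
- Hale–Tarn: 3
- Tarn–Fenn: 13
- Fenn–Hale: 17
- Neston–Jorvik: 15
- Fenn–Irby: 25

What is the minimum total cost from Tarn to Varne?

Settle nodes by increasing distance from Tarn:
Tarn: 0
Hale: 3  (via Tarn)
Linby: 5  (via Tarn)
Irby: 6  (via Hale)
Fenn: 13  (via Tarn)
Varne: 18  (via Irby)
Shortest route: Tarn–Hale–Irby–Varne = $18.

$18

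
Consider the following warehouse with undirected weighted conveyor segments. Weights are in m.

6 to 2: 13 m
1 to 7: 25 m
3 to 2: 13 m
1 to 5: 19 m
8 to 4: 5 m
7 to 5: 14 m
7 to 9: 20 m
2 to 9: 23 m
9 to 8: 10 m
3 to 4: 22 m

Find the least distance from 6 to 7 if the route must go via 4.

Shortest 6→4: 6–2–3–4 = 48
Best 4 to 7: 4–8–9–7 costing 35
Total via 4: 48 + 35 = 83 m.

83 m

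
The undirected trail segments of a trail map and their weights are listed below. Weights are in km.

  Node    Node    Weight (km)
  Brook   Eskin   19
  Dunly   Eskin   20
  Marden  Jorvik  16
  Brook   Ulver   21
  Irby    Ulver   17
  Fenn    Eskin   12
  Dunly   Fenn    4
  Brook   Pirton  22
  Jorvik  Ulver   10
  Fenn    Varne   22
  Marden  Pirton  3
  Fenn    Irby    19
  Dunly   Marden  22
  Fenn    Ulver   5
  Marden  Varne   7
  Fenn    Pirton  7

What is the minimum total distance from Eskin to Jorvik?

Candidate routes:
Eskin → Fenn → Ulver → Jorvik: 12+5+10 = 27
Eskin → Fenn → Pirton → Marden → Jorvik: 12+7+3+16 = 38
The minimum is 27 km via Eskin → Fenn → Ulver → Jorvik.

27 km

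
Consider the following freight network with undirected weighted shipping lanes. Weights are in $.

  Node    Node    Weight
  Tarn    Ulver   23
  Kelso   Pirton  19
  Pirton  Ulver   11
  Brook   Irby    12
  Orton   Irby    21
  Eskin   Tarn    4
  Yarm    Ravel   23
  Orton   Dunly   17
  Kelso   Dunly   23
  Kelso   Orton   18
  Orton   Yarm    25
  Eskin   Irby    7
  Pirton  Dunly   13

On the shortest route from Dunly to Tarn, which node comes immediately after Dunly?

Pirton

Compare a few routes:
Dunly–Orton–Irby–Eskin–Tarn: 17+21+7+4 = 49
Dunly–Pirton–Ulver–Tarn: 13+11+23 = 47
Cheapest is Dunly–Pirton–Ulver–Tarn at $47.
So from Dunly the first move is to Pirton.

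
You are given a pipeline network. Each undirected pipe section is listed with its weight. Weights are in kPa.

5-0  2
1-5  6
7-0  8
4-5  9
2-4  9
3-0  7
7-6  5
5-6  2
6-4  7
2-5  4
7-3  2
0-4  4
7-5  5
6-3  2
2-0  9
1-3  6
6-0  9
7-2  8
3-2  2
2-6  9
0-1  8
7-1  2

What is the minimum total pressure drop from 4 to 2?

Running Dijkstra from 4:
4: 0
0: 4  (via 4)
5: 6  (via 0)
6: 7  (via 4)
2: 9  (via 4)
Shortest route: 4 → 2 = 9 kPa.

9 kPa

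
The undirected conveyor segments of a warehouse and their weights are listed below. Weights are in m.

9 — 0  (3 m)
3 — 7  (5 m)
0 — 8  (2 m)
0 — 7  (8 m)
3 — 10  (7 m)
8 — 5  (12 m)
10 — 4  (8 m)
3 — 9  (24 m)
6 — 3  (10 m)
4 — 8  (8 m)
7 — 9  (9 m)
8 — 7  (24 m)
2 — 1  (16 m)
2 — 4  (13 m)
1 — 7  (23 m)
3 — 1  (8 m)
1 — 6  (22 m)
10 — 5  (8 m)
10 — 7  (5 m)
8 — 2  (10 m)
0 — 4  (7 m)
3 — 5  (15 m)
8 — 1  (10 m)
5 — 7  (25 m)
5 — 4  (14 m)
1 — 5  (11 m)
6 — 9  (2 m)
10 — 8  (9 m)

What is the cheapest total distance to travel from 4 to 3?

Shortest distances from 4:
4: 0
0: 7  (via 4)
8: 8  (via 4)
10: 8  (via 4)
9: 10  (via 0)
6: 12  (via 9)
2: 13  (via 4)
7: 13  (via 10)
5: 14  (via 4)
3: 15  (via 10)
Shortest route: 4–10–3 = 15 m.

15 m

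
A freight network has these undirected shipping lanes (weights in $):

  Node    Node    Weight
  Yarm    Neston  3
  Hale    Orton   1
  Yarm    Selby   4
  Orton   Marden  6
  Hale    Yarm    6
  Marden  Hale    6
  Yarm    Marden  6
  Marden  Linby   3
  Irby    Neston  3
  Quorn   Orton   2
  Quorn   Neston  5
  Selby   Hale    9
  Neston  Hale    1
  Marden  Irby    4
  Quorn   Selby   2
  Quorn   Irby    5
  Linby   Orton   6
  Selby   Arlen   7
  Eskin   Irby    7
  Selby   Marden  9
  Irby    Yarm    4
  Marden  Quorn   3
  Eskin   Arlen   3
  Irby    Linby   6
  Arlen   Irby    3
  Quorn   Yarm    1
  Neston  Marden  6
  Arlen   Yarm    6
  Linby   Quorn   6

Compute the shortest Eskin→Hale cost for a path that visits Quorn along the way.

Best Eskin to Quorn: Eskin → Arlen → Yarm → Quorn costing 10
Shortest Quorn→Hale: Quorn → Orton → Hale = 3
Total via Quorn: 10 + 3 = $13.

$13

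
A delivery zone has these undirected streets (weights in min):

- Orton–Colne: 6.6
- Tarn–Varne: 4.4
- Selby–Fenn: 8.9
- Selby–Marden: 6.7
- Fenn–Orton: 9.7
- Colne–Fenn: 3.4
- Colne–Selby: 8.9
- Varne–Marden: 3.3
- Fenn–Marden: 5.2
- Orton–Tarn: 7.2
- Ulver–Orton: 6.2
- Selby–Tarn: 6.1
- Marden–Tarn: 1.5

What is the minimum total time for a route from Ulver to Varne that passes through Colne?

24.7 min

Shortest Ulver→Colne: Ulver → Orton → Colne = 12.8
Best Colne to Varne: Colne → Fenn → Marden → Varne costing 11.9
Total via Colne: 12.8 + 11.9 = 24.7 min.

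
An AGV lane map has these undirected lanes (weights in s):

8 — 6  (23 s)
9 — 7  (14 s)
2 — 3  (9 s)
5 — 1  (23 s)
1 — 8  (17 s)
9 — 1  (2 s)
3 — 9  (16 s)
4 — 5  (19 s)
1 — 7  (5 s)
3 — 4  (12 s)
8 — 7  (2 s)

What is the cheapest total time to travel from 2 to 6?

Settle nodes by increasing distance from 2:
2: 0
3: 9  (via 2)
4: 21  (via 3)
9: 25  (via 3)
1: 27  (via 9)
7: 32  (via 1)
8: 34  (via 7)
5: 40  (via 4)
6: 57  (via 8)
Shortest route: 2 → 3 → 9 → 1 → 7 → 8 → 6 = 57 s.

57 s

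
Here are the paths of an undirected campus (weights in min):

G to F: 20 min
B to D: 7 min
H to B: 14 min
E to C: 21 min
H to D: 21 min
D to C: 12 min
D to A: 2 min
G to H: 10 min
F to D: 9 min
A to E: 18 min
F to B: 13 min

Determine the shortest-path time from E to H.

41 min

Candidate routes:
E–A–D–H: 18+2+21 = 41
E–C–D–B–H: 21+12+7+14 = 54
E–C–D–H: 21+12+21 = 54
Cheapest is E–A–D–H at 41 min.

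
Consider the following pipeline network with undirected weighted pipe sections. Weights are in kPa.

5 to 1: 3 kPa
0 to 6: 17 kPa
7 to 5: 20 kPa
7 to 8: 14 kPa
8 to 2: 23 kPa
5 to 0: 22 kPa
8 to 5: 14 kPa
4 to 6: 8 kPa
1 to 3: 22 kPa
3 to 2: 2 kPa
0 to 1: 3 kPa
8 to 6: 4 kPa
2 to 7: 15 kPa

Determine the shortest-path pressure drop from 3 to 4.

37 kPa

Enumerating some paths:
3 → 1 → 0 → 6 → 4: 22+3+17+8 = 50
3 → 2 → 8 → 6 → 4: 2+23+4+8 = 37
3 → 2 → 7 → 8 → 6 → 4: 2+15+14+4+8 = 43
Cheapest is 3 → 2 → 8 → 6 → 4 at 37 kPa.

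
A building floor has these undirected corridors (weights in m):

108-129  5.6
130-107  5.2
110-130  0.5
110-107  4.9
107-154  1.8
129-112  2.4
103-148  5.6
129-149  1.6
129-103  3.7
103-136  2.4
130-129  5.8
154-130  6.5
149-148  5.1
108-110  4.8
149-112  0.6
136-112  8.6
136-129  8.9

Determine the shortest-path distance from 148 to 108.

12.3 m

Compare a few routes:
148 → 103 → 129 → 108: 5.6+3.7+5.6 = 14.9
148 → 149 → 112 → 129 → 108: 5.1+0.6+2.4+5.6 = 13.7
148 → 149 → 129 → 130 → 110 → 108: 5.1+1.6+5.8+0.5+4.8 = 17.8
148 → 149 → 129 → 108: 5.1+1.6+5.6 = 12.3
The minimum is 12.3 m via 148 → 149 → 129 → 108.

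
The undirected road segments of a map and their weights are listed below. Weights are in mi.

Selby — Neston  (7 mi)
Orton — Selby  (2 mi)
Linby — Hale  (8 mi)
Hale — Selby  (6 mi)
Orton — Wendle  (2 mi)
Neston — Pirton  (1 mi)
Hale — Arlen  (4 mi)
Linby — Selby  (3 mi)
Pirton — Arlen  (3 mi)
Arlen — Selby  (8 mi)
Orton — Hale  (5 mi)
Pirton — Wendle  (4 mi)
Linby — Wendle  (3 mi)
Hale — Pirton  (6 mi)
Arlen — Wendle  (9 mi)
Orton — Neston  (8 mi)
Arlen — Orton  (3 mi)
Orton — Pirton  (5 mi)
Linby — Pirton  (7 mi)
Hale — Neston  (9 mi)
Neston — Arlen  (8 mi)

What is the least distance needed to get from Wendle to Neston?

5 mi

Candidate routes:
Wendle → Pirton → Neston: 4+1 = 5
Wendle → Orton → Neston: 2+8 = 10
Wendle → Orton → Pirton → Neston: 2+5+1 = 8
Wendle → Orton → Arlen → Pirton → Neston: 2+3+3+1 = 9
Cheapest is Wendle → Pirton → Neston at 5 mi.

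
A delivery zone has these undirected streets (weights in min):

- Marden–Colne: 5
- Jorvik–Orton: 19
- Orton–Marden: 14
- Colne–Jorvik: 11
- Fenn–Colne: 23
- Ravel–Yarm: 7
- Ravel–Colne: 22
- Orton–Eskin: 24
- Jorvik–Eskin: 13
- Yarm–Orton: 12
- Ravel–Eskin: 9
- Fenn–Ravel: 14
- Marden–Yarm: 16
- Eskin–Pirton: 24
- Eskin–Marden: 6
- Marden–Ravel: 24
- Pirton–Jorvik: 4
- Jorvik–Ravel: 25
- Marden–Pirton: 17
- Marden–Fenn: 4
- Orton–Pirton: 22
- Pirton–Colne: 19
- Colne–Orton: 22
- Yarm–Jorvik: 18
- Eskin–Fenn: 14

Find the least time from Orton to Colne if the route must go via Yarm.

Best Orton to Yarm: Orton–Yarm costing 12
Best Yarm to Colne: Yarm–Marden–Colne costing 21
Total via Yarm: 12 + 21 = 33 min.

33 min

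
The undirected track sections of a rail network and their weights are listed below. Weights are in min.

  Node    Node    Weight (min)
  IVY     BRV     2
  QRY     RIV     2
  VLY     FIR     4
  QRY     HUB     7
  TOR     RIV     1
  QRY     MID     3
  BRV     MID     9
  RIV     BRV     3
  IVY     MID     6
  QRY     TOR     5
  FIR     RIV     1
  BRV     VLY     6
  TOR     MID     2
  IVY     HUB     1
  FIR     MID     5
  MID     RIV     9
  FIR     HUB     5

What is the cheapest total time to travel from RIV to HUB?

6 min

Compare a few routes:
RIV → QRY → HUB: 2+7 = 9
RIV → FIR → HUB: 1+5 = 6
RIV → TOR → MID → IVY → HUB: 1+2+6+1 = 10
Cheapest is RIV → FIR → HUB at 6 min.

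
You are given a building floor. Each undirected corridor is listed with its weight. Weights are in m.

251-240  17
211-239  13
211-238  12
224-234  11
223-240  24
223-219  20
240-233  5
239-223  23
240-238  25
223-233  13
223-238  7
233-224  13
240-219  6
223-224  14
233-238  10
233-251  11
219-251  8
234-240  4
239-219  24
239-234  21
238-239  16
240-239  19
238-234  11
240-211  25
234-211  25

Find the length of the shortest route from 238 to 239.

Compare a few routes:
238–239: 16 = 16
238–211–239: 12+13 = 25
238–223–239: 7+23 = 30
The minimum is 16 m via 238–239.

16 m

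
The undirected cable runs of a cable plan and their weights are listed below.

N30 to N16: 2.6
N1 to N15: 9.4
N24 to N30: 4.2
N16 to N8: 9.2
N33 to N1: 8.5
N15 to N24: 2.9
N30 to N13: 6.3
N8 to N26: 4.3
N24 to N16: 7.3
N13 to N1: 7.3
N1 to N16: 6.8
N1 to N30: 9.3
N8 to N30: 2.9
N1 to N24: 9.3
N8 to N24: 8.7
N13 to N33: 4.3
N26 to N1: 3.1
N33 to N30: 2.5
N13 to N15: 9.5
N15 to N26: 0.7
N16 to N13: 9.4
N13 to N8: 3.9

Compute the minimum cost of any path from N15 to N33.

Compare a few routes:
N15 → N26 → N8 → N13 → N33: 0.7+4.3+3.9+4.3 = 13.2
N15 → N24 → N30 → N33: 2.9+4.2+2.5 = 9.6
N15 → N26 → N1 → N33: 0.7+3.1+8.5 = 12.3
N15 → N26 → N8 → N30 → N33: 0.7+4.3+2.9+2.5 = 10.4
The minimum is 9.6 via N15 → N24 → N30 → N33.

9.6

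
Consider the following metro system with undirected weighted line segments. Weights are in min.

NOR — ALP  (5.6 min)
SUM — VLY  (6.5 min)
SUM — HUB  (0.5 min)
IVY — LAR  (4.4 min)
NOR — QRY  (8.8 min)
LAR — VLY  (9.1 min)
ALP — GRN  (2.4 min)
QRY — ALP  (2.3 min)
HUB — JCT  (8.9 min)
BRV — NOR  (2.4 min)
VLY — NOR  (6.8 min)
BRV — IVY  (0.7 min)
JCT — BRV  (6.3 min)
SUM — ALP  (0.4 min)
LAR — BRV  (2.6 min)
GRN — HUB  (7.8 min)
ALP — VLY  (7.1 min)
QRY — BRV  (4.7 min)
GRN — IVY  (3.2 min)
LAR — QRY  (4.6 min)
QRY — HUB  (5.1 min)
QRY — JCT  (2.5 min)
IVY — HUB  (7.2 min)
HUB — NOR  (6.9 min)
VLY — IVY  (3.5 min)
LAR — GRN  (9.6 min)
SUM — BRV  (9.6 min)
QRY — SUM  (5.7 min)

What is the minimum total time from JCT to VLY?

10.5 min

Shortest distances from JCT:
JCT: 0
QRY: 2.5  (via JCT)
ALP: 4.8  (via QRY)
SUM: 5.2  (via ALP)
HUB: 5.7  (via SUM)
BRV: 6.3  (via JCT)
IVY: 7  (via BRV)
LAR: 7.1  (via QRY)
GRN: 7.2  (via ALP)
NOR: 8.7  (via BRV)
VLY: 10.5  (via IVY)
Shortest route: JCT → BRV → IVY → VLY = 10.5 min.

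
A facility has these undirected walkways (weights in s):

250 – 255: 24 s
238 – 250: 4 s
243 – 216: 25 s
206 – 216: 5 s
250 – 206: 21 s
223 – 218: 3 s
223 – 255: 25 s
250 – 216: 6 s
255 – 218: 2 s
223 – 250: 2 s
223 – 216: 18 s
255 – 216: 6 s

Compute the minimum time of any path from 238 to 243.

Shortest distances from 238:
238: 0
250: 4  (via 238)
223: 6  (via 250)
218: 9  (via 223)
216: 10  (via 250)
255: 11  (via 218)
206: 15  (via 216)
243: 35  (via 216)
Shortest route: 238–250–216–243 = 35 s.

35 s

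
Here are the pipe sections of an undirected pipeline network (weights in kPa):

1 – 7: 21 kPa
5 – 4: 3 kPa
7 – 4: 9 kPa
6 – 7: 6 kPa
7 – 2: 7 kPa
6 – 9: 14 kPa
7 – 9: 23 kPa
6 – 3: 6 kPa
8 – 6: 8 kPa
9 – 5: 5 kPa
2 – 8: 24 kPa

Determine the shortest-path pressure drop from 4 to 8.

Compare a few routes:
4 → 5 → 9 → 6 → 8: 3+5+14+8 = 30
4 → 7 → 2 → 8: 9+7+24 = 40
4 → 7 → 6 → 8: 9+6+8 = 23
The minimum is 23 kPa via 4 → 7 → 6 → 8.

23 kPa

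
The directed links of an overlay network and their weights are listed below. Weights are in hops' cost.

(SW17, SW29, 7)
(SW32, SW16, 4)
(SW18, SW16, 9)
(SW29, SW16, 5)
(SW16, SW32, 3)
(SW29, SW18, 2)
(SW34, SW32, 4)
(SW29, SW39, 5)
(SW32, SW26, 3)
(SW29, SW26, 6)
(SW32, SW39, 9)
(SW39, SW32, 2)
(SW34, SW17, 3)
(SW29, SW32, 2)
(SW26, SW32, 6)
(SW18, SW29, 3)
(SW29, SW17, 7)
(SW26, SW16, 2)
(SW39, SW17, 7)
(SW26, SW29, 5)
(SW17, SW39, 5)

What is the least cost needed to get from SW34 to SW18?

12 hops' cost

Enumerating some paths:
SW34 - SW17 - SW29 - SW18: 3+7+2 = 12
SW34 - SW32 - SW39 - SW17 - SW29 - SW18: 4+9+7+7+2 = 29
SW34 - SW32 - SW26 - SW29 - SW18: 4+3+5+2 = 14
SW34 - SW17 - SW39 - SW32 - SW26 - SW29 - SW18: 3+5+2+3+5+2 = 20
The minimum is 12 hops' cost via SW34 - SW17 - SW29 - SW18.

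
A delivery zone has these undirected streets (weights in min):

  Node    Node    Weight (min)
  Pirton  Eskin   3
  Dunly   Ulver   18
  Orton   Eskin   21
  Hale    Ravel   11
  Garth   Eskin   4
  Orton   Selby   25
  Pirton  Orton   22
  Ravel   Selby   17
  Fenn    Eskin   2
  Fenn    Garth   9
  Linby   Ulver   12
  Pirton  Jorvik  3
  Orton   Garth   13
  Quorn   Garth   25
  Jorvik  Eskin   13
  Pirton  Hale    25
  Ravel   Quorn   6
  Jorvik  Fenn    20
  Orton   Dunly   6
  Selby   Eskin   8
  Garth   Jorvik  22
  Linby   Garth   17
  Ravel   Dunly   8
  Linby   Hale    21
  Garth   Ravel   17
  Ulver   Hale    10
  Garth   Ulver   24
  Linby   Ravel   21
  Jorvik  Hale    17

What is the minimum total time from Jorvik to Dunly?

Settle nodes by increasing distance from Jorvik:
Jorvik: 0
Pirton: 3  (via Jorvik)
Eskin: 6  (via Pirton)
Fenn: 8  (via Eskin)
Garth: 10  (via Eskin)
Selby: 14  (via Eskin)
Hale: 17  (via Jorvik)
Orton: 23  (via Garth)
Linby: 27  (via Garth)
Ulver: 27  (via Hale)
Ravel: 27  (via Garth)
Dunly: 29  (via Orton)
Shortest route: Jorvik → Pirton → Eskin → Garth → Orton → Dunly = 29 min.

29 min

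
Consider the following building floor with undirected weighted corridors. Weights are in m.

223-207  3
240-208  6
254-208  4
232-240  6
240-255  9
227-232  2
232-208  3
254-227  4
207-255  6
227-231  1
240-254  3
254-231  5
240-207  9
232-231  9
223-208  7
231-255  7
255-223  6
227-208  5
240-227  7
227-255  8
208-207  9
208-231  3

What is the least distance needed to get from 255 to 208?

10 m

Compare a few routes:
255–231–227–208: 7+1+5 = 13
255–231–227–232–208: 7+1+2+3 = 13
255–227–231–208: 8+1+3 = 12
255–231–208: 7+3 = 10
Cheapest is 255–231–208 at 10 m.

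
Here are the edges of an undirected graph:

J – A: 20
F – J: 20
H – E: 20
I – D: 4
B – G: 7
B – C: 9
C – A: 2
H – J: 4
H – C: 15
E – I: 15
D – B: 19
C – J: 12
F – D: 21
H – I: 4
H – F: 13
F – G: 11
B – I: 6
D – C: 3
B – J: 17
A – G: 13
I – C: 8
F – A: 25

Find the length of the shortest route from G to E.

Running Dijkstra from G:
G: 0
B: 7  (via G)
F: 11  (via G)
A: 13  (via G)
I: 13  (via B)
C: 15  (via A)
D: 17  (via I)
H: 17  (via I)
J: 21  (via H)
E: 28  (via I)
Shortest route: G → B → I → E = 28.

28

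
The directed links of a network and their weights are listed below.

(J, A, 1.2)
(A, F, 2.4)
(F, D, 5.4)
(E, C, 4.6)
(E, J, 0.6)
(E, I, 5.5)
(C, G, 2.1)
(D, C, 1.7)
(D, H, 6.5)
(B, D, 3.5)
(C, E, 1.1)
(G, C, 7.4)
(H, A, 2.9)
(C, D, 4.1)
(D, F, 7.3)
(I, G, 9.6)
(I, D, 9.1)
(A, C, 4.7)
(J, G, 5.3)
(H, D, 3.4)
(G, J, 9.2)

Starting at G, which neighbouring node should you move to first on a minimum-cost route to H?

C

Candidate routes:
G → C → D → H: 7.4+4.1+6.5 = 18
G → C → E → J → A → F → D → H: 7.4+1.1+0.6+1.2+2.4+5.4+6.5 = 24.6
Cheapest is G → C → D → H at 18.
So from G the first move is to C.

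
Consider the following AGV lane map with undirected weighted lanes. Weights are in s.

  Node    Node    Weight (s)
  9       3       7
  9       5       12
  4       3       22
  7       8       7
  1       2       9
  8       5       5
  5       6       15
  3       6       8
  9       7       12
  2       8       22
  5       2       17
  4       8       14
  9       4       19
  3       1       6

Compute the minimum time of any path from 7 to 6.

Settle nodes by increasing distance from 7:
7: 0
8: 7  (via 7)
5: 12  (via 8)
9: 12  (via 7)
3: 19  (via 9)
4: 21  (via 8)
1: 25  (via 3)
6: 27  (via 5)
Shortest route: 7–8–5–6 = 27 s.

27 s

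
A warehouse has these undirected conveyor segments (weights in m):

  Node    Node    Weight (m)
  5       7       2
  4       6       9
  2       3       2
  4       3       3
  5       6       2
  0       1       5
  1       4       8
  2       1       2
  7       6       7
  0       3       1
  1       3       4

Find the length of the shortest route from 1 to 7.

Enumerating some paths:
1–3–4–6–7: 4+3+9+7 = 23
1–4–6–5–7: 8+9+2+2 = 21
1–0–3–4–6–5–7: 5+1+3+9+2+2 = 22
1–3–4–6–5–7: 4+3+9+2+2 = 20
The minimum is 20 m via 1–3–4–6–5–7.

20 m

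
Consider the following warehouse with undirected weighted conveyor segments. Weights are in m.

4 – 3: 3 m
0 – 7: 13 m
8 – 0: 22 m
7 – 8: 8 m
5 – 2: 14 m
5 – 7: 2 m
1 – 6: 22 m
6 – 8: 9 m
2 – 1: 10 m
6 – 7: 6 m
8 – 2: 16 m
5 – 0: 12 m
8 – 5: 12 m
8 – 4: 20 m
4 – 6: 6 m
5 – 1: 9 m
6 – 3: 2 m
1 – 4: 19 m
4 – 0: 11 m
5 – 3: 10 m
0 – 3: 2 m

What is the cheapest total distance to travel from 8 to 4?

Candidate routes:
8–6–3–4: 9+2+3 = 14
8–6–4: 9+6 = 15
The minimum is 14 m via 8–6–3–4.

14 m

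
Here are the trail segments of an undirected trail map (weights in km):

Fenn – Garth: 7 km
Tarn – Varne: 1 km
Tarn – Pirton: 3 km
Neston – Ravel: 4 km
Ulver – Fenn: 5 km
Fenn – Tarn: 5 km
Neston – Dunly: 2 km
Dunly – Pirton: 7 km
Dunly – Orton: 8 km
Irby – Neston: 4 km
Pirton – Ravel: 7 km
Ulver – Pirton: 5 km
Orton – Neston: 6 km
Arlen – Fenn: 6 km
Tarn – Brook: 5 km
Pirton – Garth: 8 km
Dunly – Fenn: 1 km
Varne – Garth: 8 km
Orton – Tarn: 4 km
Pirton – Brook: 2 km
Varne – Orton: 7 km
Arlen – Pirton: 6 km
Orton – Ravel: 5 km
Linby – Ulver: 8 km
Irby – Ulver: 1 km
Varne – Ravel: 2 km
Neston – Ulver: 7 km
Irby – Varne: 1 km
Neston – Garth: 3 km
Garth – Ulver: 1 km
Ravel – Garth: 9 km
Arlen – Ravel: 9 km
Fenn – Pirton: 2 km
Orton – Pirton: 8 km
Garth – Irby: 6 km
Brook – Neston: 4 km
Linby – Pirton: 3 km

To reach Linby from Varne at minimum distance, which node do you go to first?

Compare a few routes:
Varne → Irby → Ulver → Pirton → Linby: 1+1+5+3 = 10
Varne → Tarn → Pirton → Linby: 1+3+3 = 7
The minimum is 7 km via Varne → Tarn → Pirton → Linby.
So from Varne the first move is to Tarn.

Tarn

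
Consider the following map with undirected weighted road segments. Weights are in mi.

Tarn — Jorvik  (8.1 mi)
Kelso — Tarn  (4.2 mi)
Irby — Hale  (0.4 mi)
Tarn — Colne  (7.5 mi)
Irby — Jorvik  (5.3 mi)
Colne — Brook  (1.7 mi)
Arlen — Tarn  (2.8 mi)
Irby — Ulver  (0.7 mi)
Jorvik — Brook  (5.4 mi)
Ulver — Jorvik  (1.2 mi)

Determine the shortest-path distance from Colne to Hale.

Shortest distances from Colne:
Colne: 0
Brook: 1.7  (via Colne)
Jorvik: 7.1  (via Brook)
Tarn: 7.5  (via Colne)
Ulver: 8.3  (via Jorvik)
Irby: 9  (via Ulver)
Hale: 9.4  (via Irby)
Shortest route: Colne → Brook → Jorvik → Ulver → Irby → Hale = 9.4 mi.

9.4 mi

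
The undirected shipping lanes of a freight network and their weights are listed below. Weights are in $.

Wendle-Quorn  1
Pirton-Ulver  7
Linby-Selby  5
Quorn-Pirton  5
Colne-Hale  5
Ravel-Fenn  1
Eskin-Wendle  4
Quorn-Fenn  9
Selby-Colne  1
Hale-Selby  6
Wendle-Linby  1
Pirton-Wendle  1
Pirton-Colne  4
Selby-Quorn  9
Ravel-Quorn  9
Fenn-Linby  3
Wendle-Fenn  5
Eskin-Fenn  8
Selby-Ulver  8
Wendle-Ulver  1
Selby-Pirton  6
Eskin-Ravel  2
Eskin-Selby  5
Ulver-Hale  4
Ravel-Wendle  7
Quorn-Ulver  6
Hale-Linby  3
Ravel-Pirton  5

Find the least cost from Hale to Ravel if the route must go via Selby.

$13

Shortest Hale→Selby: Hale → Selby = 6
Best Selby to Ravel: Selby → Eskin → Ravel costing 7
Total via Selby: 6 + 7 = $13.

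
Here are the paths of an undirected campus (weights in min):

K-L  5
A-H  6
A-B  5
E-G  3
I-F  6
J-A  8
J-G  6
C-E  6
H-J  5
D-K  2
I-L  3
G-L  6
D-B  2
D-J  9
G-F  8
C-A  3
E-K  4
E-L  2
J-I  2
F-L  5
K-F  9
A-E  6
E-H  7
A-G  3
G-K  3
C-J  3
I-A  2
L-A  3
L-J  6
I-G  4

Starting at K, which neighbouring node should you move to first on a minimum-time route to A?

Candidate routes:
K - D - B - A: 2+2+5 = 9
K - G - I - A: 3+4+2 = 9
K - L - A: 5+3 = 8
K - G - A: 3+3 = 6
The minimum is 6 min via K - G - A.
So from K the first move is to G.

G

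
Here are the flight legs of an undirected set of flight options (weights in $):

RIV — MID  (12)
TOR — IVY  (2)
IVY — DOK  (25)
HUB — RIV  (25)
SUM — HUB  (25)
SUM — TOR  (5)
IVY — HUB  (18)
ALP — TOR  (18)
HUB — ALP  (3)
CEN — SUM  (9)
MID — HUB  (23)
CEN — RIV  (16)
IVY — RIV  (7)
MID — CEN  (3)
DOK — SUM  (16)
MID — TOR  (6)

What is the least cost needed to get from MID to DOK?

Shortest distances from MID:
MID: 0
CEN: 3  (via MID)
TOR: 6  (via MID)
IVY: 8  (via TOR)
SUM: 11  (via TOR)
RIV: 12  (via MID)
HUB: 23  (via MID)
ALP: 24  (via TOR)
DOK: 27  (via SUM)
Shortest route: MID → TOR → SUM → DOK = $27.

$27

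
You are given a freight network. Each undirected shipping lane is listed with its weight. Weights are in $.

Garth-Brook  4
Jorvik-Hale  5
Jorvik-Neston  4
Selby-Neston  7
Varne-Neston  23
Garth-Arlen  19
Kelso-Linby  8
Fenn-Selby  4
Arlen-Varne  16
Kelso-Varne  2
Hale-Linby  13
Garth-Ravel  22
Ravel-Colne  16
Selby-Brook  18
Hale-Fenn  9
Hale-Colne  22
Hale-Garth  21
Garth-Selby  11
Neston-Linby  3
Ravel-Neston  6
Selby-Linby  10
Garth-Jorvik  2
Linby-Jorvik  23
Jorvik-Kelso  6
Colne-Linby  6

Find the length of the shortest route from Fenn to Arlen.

$34

Running Dijkstra from Fenn:
Fenn: 0
Selby: 4  (via Fenn)
Hale: 9  (via Fenn)
Neston: 11  (via Selby)
Jorvik: 14  (via Hale)
Linby: 14  (via Selby)
Garth: 15  (via Selby)
Ravel: 17  (via Neston)
Brook: 19  (via Garth)
Colne: 20  (via Linby)
Kelso: 20  (via Jorvik)
Varne: 22  (via Kelso)
Arlen: 34  (via Garth)
Shortest route: Fenn → Selby → Garth → Arlen = $34.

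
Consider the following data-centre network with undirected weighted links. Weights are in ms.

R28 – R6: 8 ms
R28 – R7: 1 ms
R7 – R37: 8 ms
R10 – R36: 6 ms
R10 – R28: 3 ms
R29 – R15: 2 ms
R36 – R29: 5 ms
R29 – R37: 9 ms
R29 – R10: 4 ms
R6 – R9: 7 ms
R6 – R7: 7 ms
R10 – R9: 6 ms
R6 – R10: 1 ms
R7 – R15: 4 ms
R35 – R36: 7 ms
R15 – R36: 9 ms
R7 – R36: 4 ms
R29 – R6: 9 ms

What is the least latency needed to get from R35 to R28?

12 ms

Settle nodes by increasing distance from R35:
R35: 0
R36: 7  (via R35)
R7: 11  (via R36)
R28: 12  (via R7)
Shortest route: R35–R36–R7–R28 = 12 ms.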